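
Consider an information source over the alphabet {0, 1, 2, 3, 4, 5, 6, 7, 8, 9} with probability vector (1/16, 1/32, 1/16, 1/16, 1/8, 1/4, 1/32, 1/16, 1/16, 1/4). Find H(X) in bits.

2.9375 bits

Each probability is a power of 1/2, so log₂(1/p) is an integer.
H = Σ p·log₂(1/p) = 1/16·4 + 1/32·5 + 1/16·4 + 1/16·4 + 1/8·3 + 1/4·2 + 1/32·5 + 1/16·4 + 1/16·4 + 1/4·2 = 2.9375 bits.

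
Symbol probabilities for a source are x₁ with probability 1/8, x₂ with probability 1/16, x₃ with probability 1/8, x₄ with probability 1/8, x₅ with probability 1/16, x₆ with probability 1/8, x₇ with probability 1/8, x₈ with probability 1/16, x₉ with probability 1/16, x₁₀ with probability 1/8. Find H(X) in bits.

3.25 bits

Each probability is a power of 1/2, so log₂(1/p) is an integer.
H = Σ p·log₂(1/p) = 1/8·3 + 1/16·4 + 1/8·3 + 1/8·3 + 1/16·4 + 1/8·3 + 1/8·3 + 1/16·4 + 1/16·4 + 1/8·3 = 3.25 bits.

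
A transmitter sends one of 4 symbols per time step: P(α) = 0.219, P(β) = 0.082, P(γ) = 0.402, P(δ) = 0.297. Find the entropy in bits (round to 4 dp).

H = −Σ pᵢ log₂ pᵢ.
−0.219·log₂(0.219) = 0.4798
−0.082·log₂(0.082) = 0.2959
−0.402·log₂(0.402) = 0.5285
−0.297·log₂(0.297) = 0.5202
Sum ≈ 1.8244 → 1.8244 bits.

1.8244 bits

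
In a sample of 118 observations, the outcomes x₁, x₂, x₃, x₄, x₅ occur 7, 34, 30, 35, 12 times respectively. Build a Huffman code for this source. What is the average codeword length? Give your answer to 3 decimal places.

2.161 bits/symbol

Probabilities are the counts divided by 118.
Repeatedly combine the two least-probable nodes; the expected code length is the sum of the merged weights.
merge 7/118 + 6/59 → 19/118
merge 19/118 + 15/59 → 49/118
merge 17/59 + 35/118 → 69/118
merge 49/118 + 69/118 → 1
L = 19/118 + 49/118 + 69/118 + 1 = 255/118 ≈ 2.161 bits/symbol.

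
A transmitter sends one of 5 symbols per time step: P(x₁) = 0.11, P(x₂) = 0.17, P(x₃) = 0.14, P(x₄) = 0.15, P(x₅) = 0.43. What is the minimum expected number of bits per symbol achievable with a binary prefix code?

Repeatedly combine the two least-probable nodes; the expected code length is the sum of the merged weights.
merge 11/100 + 7/50 → 1/4
merge 3/20 + 17/100 → 8/25
merge 1/4 + 8/25 → 57/100
merge 43/100 + 57/100 → 1
L = 1/4 + 8/25 + 57/100 + 1 = 107/50 = 2.14 bits/symbol.

2.14 bits/symbol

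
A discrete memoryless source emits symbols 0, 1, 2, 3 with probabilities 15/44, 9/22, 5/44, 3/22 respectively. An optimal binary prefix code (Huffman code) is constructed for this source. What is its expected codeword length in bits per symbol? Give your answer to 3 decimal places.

Repeatedly combine the two least-probable nodes; the expected code length is the sum of the merged weights.
merge 5/44 + 3/22 → 1/4
merge 1/4 + 15/44 → 13/22
merge 9/22 + 13/22 → 1
L = 1/4 + 13/22 + 1 = 81/44 ≈ 1.841 bits/symbol.

1.841 bits/symbol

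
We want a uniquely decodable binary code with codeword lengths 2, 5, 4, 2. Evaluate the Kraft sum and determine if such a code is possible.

0.59375; yes

With common denominator 2^5 = 32: Σ 2^(−ℓᵢ) = 8/32 + 1/32 + 2/32 + 8/32 = 19/32 = 0.59375.
Kraft's inequality requires Σ ≤ 1; here Σ = 0.59375 ≤ 1, so such a prefix code exists.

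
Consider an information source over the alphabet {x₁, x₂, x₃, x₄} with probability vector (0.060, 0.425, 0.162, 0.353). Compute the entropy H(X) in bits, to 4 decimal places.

1.7239 bits

H = −Σ pᵢ log₂ pᵢ.
−0.060·log₂(0.060) = 0.2435
−0.425·log₂(0.425) = 0.5246
−0.162·log₂(0.162) = 0.4254
−0.353·log₂(0.353) = 0.5303
Sum ≈ 1.7239 → 1.7239 bits.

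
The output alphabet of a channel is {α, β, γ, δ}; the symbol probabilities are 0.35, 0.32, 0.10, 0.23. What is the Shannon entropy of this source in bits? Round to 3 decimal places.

H = −Σ pᵢ log₂ pᵢ.
−0.35·log₂(0.35) = 0.5301
−0.32·log₂(0.32) = 0.5260
−0.10·log₂(0.10) = 0.3322
−0.23·log₂(0.23) = 0.4877
Sum ≈ 1.8760 → 1.876 bits.

1.876 bits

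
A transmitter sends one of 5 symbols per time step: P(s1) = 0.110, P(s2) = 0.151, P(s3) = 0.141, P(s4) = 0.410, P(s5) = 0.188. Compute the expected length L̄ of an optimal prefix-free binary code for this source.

2.18 bits/symbol

Repeatedly combine the two least-probable nodes; the expected code length is the sum of the merged weights.
merge 11/100 + 141/1000 → 251/1000
merge 151/1000 + 47/250 → 339/1000
merge 251/1000 + 339/1000 → 59/100
merge 41/100 + 59/100 → 1
L = 251/1000 + 339/1000 + 59/100 + 1 = 109/50 = 2.18 bits/symbol.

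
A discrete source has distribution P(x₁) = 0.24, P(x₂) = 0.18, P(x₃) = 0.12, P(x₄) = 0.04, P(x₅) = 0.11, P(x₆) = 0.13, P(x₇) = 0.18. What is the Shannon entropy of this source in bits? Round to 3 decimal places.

H = −Σ pᵢ log₂ pᵢ.
−0.24·log₂(0.24) = 0.4941
−0.18·log₂(0.18) = 0.4453
−0.12·log₂(0.12) = 0.3671
−0.04·log₂(0.04) = 0.1858
−0.11·log₂(0.11) = 0.3503
−0.13·log₂(0.13) = 0.3826
−0.18·log₂(0.18) = 0.4453
Sum ≈ 2.6705 → 2.671 bits.

2.671 bits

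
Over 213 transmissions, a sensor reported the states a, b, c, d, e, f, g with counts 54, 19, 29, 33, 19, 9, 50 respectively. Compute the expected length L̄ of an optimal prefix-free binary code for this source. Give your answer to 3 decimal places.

Probabilities are the counts divided by 213.
Repeatedly combine the two least-probable nodes; the expected code length is the sum of the merged weights.
merge 3/71 + 19/213 → 28/213
merge 19/213 + 28/213 → 47/213
merge 29/213 + 11/71 → 62/213
merge 47/213 + 50/213 → 97/213
merge 18/71 + 62/213 → 116/213
merge 97/213 + 116/213 → 1
L = 28/213 + 47/213 + 62/213 + 97/213 + 116/213 + 1 = 563/213 ≈ 2.643 bits/symbol.

2.643 bits/symbol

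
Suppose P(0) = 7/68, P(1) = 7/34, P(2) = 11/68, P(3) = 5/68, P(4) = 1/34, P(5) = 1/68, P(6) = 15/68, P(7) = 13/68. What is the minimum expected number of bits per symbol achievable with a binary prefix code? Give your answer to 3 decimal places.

2.735 bits/symbol

Repeatedly combine the two least-probable nodes; the expected code length is the sum of the merged weights.
merge 1/68 + 1/34 → 3/68
merge 3/68 + 5/68 → 2/17
merge 7/68 + 2/17 → 15/68
merge 11/68 + 13/68 → 6/17
merge 7/34 + 15/68 → 29/68
merge 15/68 + 6/17 → 39/68
merge 29/68 + 39/68 → 1
L = 3/68 + 2/17 + 15/68 + 6/17 + 29/68 + 39/68 + 1 = 93/34 ≈ 2.735 bits/symbol.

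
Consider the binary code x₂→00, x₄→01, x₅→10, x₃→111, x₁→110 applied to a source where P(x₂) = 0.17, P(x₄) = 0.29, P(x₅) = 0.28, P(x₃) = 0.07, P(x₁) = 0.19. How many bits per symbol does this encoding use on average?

2.26 bits/symbol

L̄ = Σ pᵢ·ℓᵢ = 0.17·2 + 0.29·2 + 0.28·2 + 0.07·3 + 0.19·3 = 2.26 bits/symbol.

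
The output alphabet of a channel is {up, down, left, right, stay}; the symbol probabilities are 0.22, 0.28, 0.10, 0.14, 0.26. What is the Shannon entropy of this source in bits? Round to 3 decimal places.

H = −Σ pᵢ log₂ pᵢ.
−0.22·log₂(0.22) = 0.4806
−0.28·log₂(0.28) = 0.5142
−0.10·log₂(0.10) = 0.3322
−0.14·log₂(0.14) = 0.3971
−0.26·log₂(0.26) = 0.5053
Sum ≈ 2.2294 → 2.229 bits.

2.229 bits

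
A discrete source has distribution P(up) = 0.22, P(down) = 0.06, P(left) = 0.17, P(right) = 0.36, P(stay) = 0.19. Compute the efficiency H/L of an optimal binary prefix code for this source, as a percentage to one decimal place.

96.2%

Entropy H = −Σ p log₂ p ≈ 2.1445 bits.
Huffman merges: 3/50+17/100→23/100; 19/100+11/50→41/100; 23/100+9/25→59/100; 41/100+59/100→1. L = 223/100 ≈ 2.2300.
Efficiency = H/L = 2.1445/2.2300 = 96.2%.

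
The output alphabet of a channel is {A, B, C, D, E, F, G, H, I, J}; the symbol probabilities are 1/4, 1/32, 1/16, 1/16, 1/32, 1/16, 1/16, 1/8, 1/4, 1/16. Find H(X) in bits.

Each probability is a power of 1/2, so log₂(1/p) is an integer.
H = Σ p·log₂(1/p) = 1/4·2 + 1/32·5 + 1/16·4 + 1/16·4 + 1/32·5 + 1/16·4 + 1/16·4 + 1/8·3 + 1/4·2 + 1/16·4 = 2.9375 bits.

2.9375 bits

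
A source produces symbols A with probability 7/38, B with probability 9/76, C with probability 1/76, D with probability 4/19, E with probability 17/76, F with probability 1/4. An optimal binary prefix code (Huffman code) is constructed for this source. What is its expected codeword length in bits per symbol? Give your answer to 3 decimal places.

2.447 bits/symbol

Repeatedly combine the two least-probable nodes; the expected code length is the sum of the merged weights.
merge 1/76 + 9/76 → 5/38
merge 5/38 + 7/38 → 6/19
merge 4/19 + 17/76 → 33/76
merge 1/4 + 6/19 → 43/76
merge 33/76 + 43/76 → 1
L = 5/38 + 6/19 + 33/76 + 43/76 + 1 = 93/38 ≈ 2.447 bits/symbol.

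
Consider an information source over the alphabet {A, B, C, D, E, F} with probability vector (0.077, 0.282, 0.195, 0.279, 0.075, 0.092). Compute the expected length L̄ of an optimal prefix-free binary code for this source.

2.396 bits/symbol

Repeatedly combine the two least-probable nodes; the expected code length is the sum of the merged weights.
merge 3/40 + 77/1000 → 19/125
merge 23/250 + 19/125 → 61/250
merge 39/200 + 61/250 → 439/1000
merge 279/1000 + 141/500 → 561/1000
merge 439/1000 + 561/1000 → 1
L = 19/125 + 61/250 + 439/1000 + 561/1000 + 1 = 599/250 = 2.396 bits/symbol.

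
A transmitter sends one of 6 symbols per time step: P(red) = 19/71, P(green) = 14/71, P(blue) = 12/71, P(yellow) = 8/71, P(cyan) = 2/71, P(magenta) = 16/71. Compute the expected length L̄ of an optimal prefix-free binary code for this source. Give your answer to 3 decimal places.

2.451 bits/symbol

Repeatedly combine the two least-probable nodes; the expected code length is the sum of the merged weights.
merge 2/71 + 8/71 → 10/71
merge 10/71 + 12/71 → 22/71
merge 14/71 + 16/71 → 30/71
merge 19/71 + 22/71 → 41/71
merge 30/71 + 41/71 → 1
L = 10/71 + 22/71 + 30/71 + 41/71 + 1 = 174/71 ≈ 2.451 bits/symbol.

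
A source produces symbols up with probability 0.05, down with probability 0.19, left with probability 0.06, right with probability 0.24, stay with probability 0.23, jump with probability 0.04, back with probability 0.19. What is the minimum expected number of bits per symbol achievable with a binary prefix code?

Repeatedly combine the two least-probable nodes; the expected code length is the sum of the merged weights.
merge 1/25 + 1/20 → 9/100
merge 3/50 + 9/100 → 3/20
merge 3/20 + 19/100 → 17/50
merge 19/100 + 23/100 → 21/50
merge 6/25 + 17/50 → 29/50
merge 21/50 + 29/50 → 1
L = 9/100 + 3/20 + 17/50 + 21/50 + 29/50 + 1 = 129/50 = 2.58 bits/symbol.

2.58 bits/symbol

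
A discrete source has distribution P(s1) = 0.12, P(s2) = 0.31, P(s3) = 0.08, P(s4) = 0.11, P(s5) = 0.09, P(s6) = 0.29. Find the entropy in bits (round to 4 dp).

H = −Σ pᵢ log₂ pᵢ.
−0.12·log₂(0.12) = 0.3671
−0.31·log₂(0.31) = 0.5238
−0.08·log₂(0.08) = 0.2915
−0.11·log₂(0.11) = 0.3503
−0.09·log₂(0.09) = 0.3127
−0.29·log₂(0.29) = 0.5179
Sum ≈ 2.3632 → 2.3632 bits.

2.3632 bits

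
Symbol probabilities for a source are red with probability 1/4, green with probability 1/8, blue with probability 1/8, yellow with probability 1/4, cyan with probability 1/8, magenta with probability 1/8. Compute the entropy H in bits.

2.5 bits

Each probability is a power of 1/2, so log₂(1/p) is an integer.
H = Σ p·log₂(1/p) = 1/4·2 + 1/8·3 + 1/8·3 + 1/4·2 + 1/8·3 + 1/8·3 = 2.5 bits.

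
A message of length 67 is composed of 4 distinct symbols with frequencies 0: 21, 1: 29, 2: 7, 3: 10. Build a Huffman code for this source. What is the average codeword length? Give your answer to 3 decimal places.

Probabilities are the counts divided by 67.
Repeatedly combine the two least-probable nodes; the expected code length is the sum of the merged weights.
merge 7/67 + 10/67 → 17/67
merge 17/67 + 21/67 → 38/67
merge 29/67 + 38/67 → 1
L = 17/67 + 38/67 + 1 = 122/67 ≈ 1.821 bits/symbol.

1.821 bits/symbol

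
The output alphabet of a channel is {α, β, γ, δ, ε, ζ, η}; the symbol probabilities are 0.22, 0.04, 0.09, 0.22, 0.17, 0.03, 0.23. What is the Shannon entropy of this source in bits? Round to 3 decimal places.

H = −Σ pᵢ log₂ pᵢ.
−0.22·log₂(0.22) = 0.4806
−0.04·log₂(0.04) = 0.1858
−0.09·log₂(0.09) = 0.3127
−0.22·log₂(0.22) = 0.4806
−0.17·log₂(0.17) = 0.4346
−0.03·log₂(0.03) = 0.1518
−0.23·log₂(0.23) = 0.4877
Sum ≈ 2.5336 → 2.534 bits.

2.534 bits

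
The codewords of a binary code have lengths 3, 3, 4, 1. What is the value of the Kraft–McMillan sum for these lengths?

With common denominator 2^4 = 16: Σ 2^(−ℓᵢ) = 2/16 + 2/16 + 1/16 + 8/16 = 13/16 = 0.8125.

0.8125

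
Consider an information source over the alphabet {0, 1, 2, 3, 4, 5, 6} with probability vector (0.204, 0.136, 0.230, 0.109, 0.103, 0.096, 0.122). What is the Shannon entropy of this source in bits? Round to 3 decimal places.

H = −Σ pᵢ log₂ pᵢ.
−0.204·log₂(0.204) = 0.4678
−0.136·log₂(0.136) = 0.3915
−0.230·log₂(0.230) = 0.4877
−0.109·log₂(0.109) = 0.3485
−0.103·log₂(0.103) = 0.3378
−0.096·log₂(0.096) = 0.3246
−0.122·log₂(0.122) = 0.3703
Sum ≈ 2.7281 → 2.728 bits.

2.728 bits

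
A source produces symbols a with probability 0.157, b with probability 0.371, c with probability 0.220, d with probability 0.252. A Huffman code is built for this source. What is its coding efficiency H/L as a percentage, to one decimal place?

Entropy H = −Σ p log₂ p ≈ 1.9318 bits.
Huffman merges: 157/1000+11/50→377/1000; 63/250+371/1000→623/1000; 377/1000+623/1000→1. L = 2 ≈ 2.0000.
Efficiency = H/L = 1.9318/2.0000 = 96.6%.

96.6%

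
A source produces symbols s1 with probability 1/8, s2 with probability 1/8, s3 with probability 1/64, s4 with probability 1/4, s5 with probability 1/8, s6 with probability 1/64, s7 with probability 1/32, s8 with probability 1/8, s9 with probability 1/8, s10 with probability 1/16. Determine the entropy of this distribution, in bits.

Each probability is a power of 1/2, so log₂(1/p) is an integer.
H = Σ p·log₂(1/p) = 1/8·3 + 1/8·3 + 1/64·6 + 1/4·2 + 1/8·3 + 1/64·6 + 1/32·5 + 1/8·3 + 1/8·3 + 1/16·4 = 2.96875 bits.

2.96875 bits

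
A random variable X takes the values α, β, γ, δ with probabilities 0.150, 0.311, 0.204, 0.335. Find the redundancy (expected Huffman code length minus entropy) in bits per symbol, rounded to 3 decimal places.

0.069 bits

Entropy H = −Σ p log₂ p ≈ 1.9310 bits.
Huffman merges: 3/20+51/250→177/500; 311/1000+67/200→323/500; 177/500+323/500→1. L = 2 ≈ 2.0000.
L − H = 2.0000 − 1.9310 = 0.069 bits.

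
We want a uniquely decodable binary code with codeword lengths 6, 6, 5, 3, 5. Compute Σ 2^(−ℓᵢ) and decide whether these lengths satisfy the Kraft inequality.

0.21875; yes

With common denominator 2^6 = 64: Σ 2^(−ℓᵢ) = 1/64 + 1/64 + 2/64 + 8/64 + 2/64 = 14/64 = 0.21875.
Kraft's inequality requires Σ ≤ 1; here Σ = 0.21875 ≤ 1, so such a prefix code exists.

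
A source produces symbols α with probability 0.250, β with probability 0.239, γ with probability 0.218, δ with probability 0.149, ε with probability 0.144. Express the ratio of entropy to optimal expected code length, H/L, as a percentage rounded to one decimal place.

Entropy H = −Σ p log₂ p ≈ 2.2844 bits.
Huffman merges: 18/125+149/1000→293/1000; 109/500+239/1000→457/1000; 1/4+293/1000→543/1000; 457/1000+543/1000→1. L = 2293/1000 ≈ 2.2930.
Efficiency = H/L = 2.2844/2.2930 = 99.6%.

99.6%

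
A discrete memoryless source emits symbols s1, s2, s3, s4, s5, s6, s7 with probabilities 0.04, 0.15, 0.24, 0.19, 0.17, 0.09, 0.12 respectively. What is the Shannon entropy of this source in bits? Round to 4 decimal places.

2.6600 bits

H = −Σ pᵢ log₂ pᵢ.
−0.04·log₂(0.04) = 0.1858
−0.15·log₂(0.15) = 0.4105
−0.24·log₂(0.24) = 0.4941
−0.19·log₂(0.19) = 0.4552
−0.17·log₂(0.17) = 0.4346
−0.09·log₂(0.09) = 0.3127
−0.12·log₂(0.12) = 0.3671
Sum ≈ 2.6600 → 2.6600 bits.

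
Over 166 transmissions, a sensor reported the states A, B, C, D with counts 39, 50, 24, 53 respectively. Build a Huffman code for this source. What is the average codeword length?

Probabilities are the counts divided by 166.
Repeatedly combine the two least-probable nodes; the expected code length is the sum of the merged weights.
merge 12/83 + 39/166 → 63/166
merge 25/83 + 53/166 → 103/166
merge 63/166 + 103/166 → 1
L = 63/166 + 103/166 + 1 = 2 bits/symbol.

2 bits/symbol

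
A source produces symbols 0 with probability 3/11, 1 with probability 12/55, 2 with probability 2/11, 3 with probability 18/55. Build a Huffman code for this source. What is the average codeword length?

2 bits/symbol

Repeatedly combine the two least-probable nodes; the expected code length is the sum of the merged weights.
merge 2/11 + 12/55 → 2/5
merge 3/11 + 18/55 → 3/5
merge 2/5 + 3/5 → 1
L = 2/5 + 3/5 + 1 = 2 bits/symbol.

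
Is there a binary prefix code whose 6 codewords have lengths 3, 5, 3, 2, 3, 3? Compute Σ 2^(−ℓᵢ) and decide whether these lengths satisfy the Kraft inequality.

0.78125; yes

With common denominator 2^5 = 32: Σ 2^(−ℓᵢ) = 4/32 + 1/32 + 4/32 + 8/32 + 4/32 + 4/32 = 25/32 = 0.78125.
Kraft's inequality requires Σ ≤ 1; here Σ = 0.78125 ≤ 1, so such a prefix code exists.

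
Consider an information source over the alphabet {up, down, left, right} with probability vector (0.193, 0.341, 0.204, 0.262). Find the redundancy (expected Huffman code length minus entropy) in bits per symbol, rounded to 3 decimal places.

Entropy H = −Σ p log₂ p ≈ 1.9615 bits.
Huffman merges: 193/1000+51/250→397/1000; 131/500+341/1000→603/1000; 397/1000+603/1000→1. L = 2 ≈ 2.0000.
L − H = 2.0000 − 1.9615 = 0.039 bits.

0.039 bits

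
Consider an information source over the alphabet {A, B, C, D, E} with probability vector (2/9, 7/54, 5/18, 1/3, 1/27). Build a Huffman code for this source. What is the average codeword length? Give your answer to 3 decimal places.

Repeatedly combine the two least-probable nodes; the expected code length is the sum of the merged weights.
merge 1/27 + 7/54 → 1/6
merge 1/6 + 2/9 → 7/18
merge 5/18 + 1/3 → 11/18
merge 7/18 + 11/18 → 1
L = 1/6 + 7/18 + 11/18 + 1 = 13/6 ≈ 2.167 bits/symbol.

2.167 bits/symbol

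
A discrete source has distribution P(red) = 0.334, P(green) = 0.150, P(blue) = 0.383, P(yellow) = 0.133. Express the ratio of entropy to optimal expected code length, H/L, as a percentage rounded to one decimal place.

Entropy H = −Σ p log₂ p ≈ 1.8564 bits.
Huffman merges: 133/1000+3/20→283/1000; 283/1000+167/500→617/1000; 383/1000+617/1000→1. L = 19/10 ≈ 1.9000.
Efficiency = H/L = 1.8564/1.9000 = 97.7%.

97.7%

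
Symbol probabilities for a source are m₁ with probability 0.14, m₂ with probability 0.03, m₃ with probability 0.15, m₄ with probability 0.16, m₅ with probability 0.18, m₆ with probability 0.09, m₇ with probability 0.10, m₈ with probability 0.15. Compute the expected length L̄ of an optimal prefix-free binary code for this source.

Repeatedly combine the two least-probable nodes; the expected code length is the sum of the merged weights.
merge 3/100 + 9/100 → 3/25
merge 1/10 + 3/25 → 11/50
merge 7/50 + 3/20 → 29/100
merge 3/20 + 4/25 → 31/100
merge 9/50 + 11/50 → 2/5
merge 29/100 + 31/100 → 3/5
merge 2/5 + 3/5 → 1
L = 3/25 + 11/50 + 29/100 + 31/100 + 2/5 + 3/5 + 1 = 147/50 = 2.94 bits/symbol.

2.94 bits/symbol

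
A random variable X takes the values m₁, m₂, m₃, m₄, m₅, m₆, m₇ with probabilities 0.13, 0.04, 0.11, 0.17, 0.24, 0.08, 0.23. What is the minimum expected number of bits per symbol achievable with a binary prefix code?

Repeatedly combine the two least-probable nodes; the expected code length is the sum of the merged weights.
merge 1/25 + 2/25 → 3/25
merge 11/100 + 3/25 → 23/100
merge 13/100 + 17/100 → 3/10
merge 23/100 + 23/100 → 23/50
merge 6/25 + 3/10 → 27/50
merge 23/50 + 27/50 → 1
L = 3/25 + 23/100 + 3/10 + 23/50 + 27/50 + 1 = 53/20 = 2.65 bits/symbol.

2.65 bits/symbol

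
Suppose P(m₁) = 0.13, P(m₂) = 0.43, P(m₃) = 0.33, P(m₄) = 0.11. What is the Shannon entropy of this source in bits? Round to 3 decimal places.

H = −Σ pᵢ log₂ pᵢ.
−0.13·log₂(0.13) = 0.3826
−0.43·log₂(0.43) = 0.5236
−0.33·log₂(0.33) = 0.5278
−0.11·log₂(0.11) = 0.3503
Sum ≈ 1.7843 → 1.784 bits.

1.784 bits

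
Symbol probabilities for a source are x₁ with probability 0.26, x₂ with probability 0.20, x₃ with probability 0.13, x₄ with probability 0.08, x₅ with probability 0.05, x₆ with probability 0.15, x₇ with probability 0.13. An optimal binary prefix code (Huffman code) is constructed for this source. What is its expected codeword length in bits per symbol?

Repeatedly combine the two least-probable nodes; the expected code length is the sum of the merged weights.
merge 1/20 + 2/25 → 13/100
merge 13/100 + 13/100 → 13/50
merge 13/100 + 3/20 → 7/25
merge 1/5 + 13/50 → 23/50
merge 13/50 + 7/25 → 27/50
merge 23/50 + 27/50 → 1
L = 13/100 + 13/50 + 7/25 + 23/50 + 27/50 + 1 = 267/100 = 2.67 bits/symbol.

2.67 bits/symbol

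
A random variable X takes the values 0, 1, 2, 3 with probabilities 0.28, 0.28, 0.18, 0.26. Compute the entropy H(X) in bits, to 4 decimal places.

1.9790 bits

H = −Σ pᵢ log₂ pᵢ.
−0.28·log₂(0.28) = 0.5142
−0.28·log₂(0.28) = 0.5142
−0.18·log₂(0.18) = 0.4453
−0.26·log₂(0.26) = 0.5053
Sum ≈ 1.9790 → 1.9790 bits.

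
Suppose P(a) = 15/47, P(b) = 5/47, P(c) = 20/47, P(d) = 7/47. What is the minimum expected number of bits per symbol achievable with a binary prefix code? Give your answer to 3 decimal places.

1.830 bits/symbol

Repeatedly combine the two least-probable nodes; the expected code length is the sum of the merged weights.
merge 5/47 + 7/47 → 12/47
merge 12/47 + 15/47 → 27/47
merge 20/47 + 27/47 → 1
L = 12/47 + 27/47 + 1 = 86/47 ≈ 1.830 bits/symbol.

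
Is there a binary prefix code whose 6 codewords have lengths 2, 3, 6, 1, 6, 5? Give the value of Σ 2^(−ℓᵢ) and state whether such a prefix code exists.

With common denominator 2^6 = 64: Σ 2^(−ℓᵢ) = 16/64 + 8/64 + 1/64 + 32/64 + 1/64 + 2/64 = 60/64 = 0.9375.
Kraft's inequality requires Σ ≤ 1; here Σ = 0.9375 ≤ 1, so such a prefix code exists.

0.9375; yes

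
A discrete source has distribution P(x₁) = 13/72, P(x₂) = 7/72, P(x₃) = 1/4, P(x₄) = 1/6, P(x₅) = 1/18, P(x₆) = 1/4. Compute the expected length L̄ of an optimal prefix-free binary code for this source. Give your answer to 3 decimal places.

Repeatedly combine the two least-probable nodes; the expected code length is the sum of the merged weights.
merge 1/18 + 7/72 → 11/72
merge 11/72 + 1/6 → 23/72
merge 13/72 + 1/4 → 31/72
merge 1/4 + 23/72 → 41/72
merge 31/72 + 41/72 → 1
L = 11/72 + 23/72 + 31/72 + 41/72 + 1 = 89/36 ≈ 2.472 bits/symbol.

2.472 bits/symbol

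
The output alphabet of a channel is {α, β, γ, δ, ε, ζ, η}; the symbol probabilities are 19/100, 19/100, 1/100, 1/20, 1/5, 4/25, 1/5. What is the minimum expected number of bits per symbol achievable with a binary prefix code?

Repeatedly combine the two least-probable nodes; the expected code length is the sum of the merged weights.
merge 1/100 + 1/20 → 3/50
merge 3/50 + 4/25 → 11/50
merge 19/100 + 19/100 → 19/50
merge 1/5 + 1/5 → 2/5
merge 11/50 + 19/50 → 3/5
merge 2/5 + 3/5 → 1
L = 3/50 + 11/50 + 19/50 + 2/5 + 3/5 + 1 = 133/50 = 2.66 bits/symbol.

2.66 bits/symbol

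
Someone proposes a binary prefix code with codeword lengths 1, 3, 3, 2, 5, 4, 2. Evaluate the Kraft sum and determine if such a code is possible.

1.34375; no

With common denominator 2^5 = 32: Σ 2^(−ℓᵢ) = 16/32 + 4/32 + 4/32 + 8/32 + 1/32 + 2/32 + 8/32 = 43/32 = 1.34375.
Kraft's inequality requires Σ ≤ 1; here Σ = 1.34375 > 1, so no such prefix code exists.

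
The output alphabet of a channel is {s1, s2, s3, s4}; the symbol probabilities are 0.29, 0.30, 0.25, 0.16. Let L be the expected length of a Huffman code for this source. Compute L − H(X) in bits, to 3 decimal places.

Entropy H = −Σ p log₂ p ≈ 1.9620 bits.
Huffman merges: 4/25+1/4→41/100; 29/100+3/10→59/100; 41/100+59/100→1. L = 2 ≈ 2.0000.
L − H = 2.0000 − 1.9620 = 0.038 bits.

0.038 bits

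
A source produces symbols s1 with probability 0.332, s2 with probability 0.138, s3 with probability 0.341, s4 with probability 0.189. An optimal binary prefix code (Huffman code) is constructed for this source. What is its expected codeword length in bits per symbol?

Repeatedly combine the two least-probable nodes; the expected code length is the sum of the merged weights.
merge 69/500 + 189/1000 → 327/1000
merge 327/1000 + 83/250 → 659/1000
merge 341/1000 + 659/1000 → 1
L = 327/1000 + 659/1000 + 1 = 993/500 = 1.986 bits/symbol.

1.986 bits/symbol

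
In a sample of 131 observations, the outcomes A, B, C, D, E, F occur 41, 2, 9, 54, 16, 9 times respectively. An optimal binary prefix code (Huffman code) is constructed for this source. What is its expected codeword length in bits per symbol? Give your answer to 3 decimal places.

2.099 bits/symbol

Probabilities are the counts divided by 131.
Repeatedly combine the two least-probable nodes; the expected code length is the sum of the merged weights.
merge 2/131 + 9/131 → 11/131
merge 9/131 + 11/131 → 20/131
merge 16/131 + 20/131 → 36/131
merge 36/131 + 41/131 → 77/131
merge 54/131 + 77/131 → 1
L = 11/131 + 20/131 + 36/131 + 77/131 + 1 = 275/131 ≈ 2.099 bits/symbol.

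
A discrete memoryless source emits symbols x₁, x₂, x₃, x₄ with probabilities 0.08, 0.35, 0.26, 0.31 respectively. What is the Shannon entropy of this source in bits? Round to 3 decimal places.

H = −Σ pᵢ log₂ pᵢ.
−0.08·log₂(0.08) = 0.2915
−0.35·log₂(0.35) = 0.5301
−0.26·log₂(0.26) = 0.5053
−0.31·log₂(0.31) = 0.5238
Sum ≈ 1.8507 → 1.851 bits.

1.851 bits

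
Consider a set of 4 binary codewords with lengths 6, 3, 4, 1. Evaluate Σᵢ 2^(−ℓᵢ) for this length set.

0.703125

With common denominator 2^6 = 64: Σ 2^(−ℓᵢ) = 1/64 + 8/64 + 4/64 + 32/64 = 45/64 = 0.703125.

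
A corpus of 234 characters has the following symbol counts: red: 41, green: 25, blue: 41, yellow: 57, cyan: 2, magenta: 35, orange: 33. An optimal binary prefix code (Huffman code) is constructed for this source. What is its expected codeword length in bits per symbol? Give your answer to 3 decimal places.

Probabilities are the counts divided by 234.
Repeatedly combine the two least-probable nodes; the expected code length is the sum of the merged weights.
merge 1/117 + 25/234 → 3/26
merge 3/26 + 11/78 → 10/39
merge 35/234 + 41/234 → 38/117
merge 41/234 + 19/78 → 49/117
merge 10/39 + 38/117 → 68/117
merge 49/117 + 68/117 → 1
L = 3/26 + 10/39 + 38/117 + 49/117 + 68/117 + 1 = 631/234 ≈ 2.697 bits/symbol.

2.697 bits/symbol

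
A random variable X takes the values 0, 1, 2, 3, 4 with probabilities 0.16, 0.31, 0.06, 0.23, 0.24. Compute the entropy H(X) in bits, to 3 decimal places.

H = −Σ pᵢ log₂ pᵢ.
−0.16·log₂(0.16) = 0.4230
−0.31·log₂(0.31) = 0.5238
−0.06·log₂(0.06) = 0.2435
−0.23·log₂(0.23) = 0.4877
−0.24·log₂(0.24) = 0.4941
Sum ≈ 2.1721 → 2.172 bits.

2.172 bits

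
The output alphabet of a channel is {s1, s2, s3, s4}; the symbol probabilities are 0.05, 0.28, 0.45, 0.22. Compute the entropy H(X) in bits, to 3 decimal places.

H = −Σ pᵢ log₂ pᵢ.
−0.05·log₂(0.05) = 0.2161
−0.28·log₂(0.28) = 0.5142
−0.45·log₂(0.45) = 0.5184
−0.22·log₂(0.22) = 0.4806
Sum ≈ 1.7293 → 1.729 bits.

1.729 bits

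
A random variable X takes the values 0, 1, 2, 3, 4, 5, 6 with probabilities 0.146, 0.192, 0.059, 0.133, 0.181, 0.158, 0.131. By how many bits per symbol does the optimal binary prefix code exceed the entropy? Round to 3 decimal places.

0.067 bits

Entropy H = −Σ p log₂ p ≈ 2.7415 bits.
Huffman merges: 59/1000+131/1000→19/100; 133/1000+73/500→279/1000; 79/500+181/1000→339/1000; 19/100+24/125→191/500; 279/1000+339/1000→309/500; 191/500+309/500→1. L = 351/125 ≈ 2.8080.
L − H = 2.8080 − 2.7415 = 0.067 bits.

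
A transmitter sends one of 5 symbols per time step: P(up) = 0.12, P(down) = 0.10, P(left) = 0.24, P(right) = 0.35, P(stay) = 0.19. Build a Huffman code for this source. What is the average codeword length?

2.22 bits/symbol

Repeatedly combine the two least-probable nodes; the expected code length is the sum of the merged weights.
merge 1/10 + 3/25 → 11/50
merge 19/100 + 11/50 → 41/100
merge 6/25 + 7/20 → 59/100
merge 41/100 + 59/100 → 1
L = 11/50 + 41/100 + 59/100 + 1 = 111/50 = 2.22 bits/symbol.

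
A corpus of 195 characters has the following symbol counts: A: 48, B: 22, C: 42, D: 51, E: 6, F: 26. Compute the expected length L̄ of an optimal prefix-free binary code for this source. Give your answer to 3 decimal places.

Probabilities are the counts divided by 195.
Repeatedly combine the two least-probable nodes; the expected code length is the sum of the merged weights.
merge 2/65 + 22/195 → 28/195
merge 2/15 + 28/195 → 18/65
merge 14/65 + 16/65 → 6/13
merge 17/65 + 18/65 → 7/13
merge 6/13 + 7/13 → 1
L = 28/195 + 18/65 + 6/13 + 7/13 + 1 = 472/195 ≈ 2.421 bits/symbol.

2.421 bits/symbol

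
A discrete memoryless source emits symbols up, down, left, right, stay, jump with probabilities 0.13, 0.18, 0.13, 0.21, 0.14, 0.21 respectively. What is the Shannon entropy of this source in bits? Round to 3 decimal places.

2.553 bits

H = −Σ pᵢ log₂ pᵢ.
−0.13·log₂(0.13) = 0.3826
−0.18·log₂(0.18) = 0.4453
−0.13·log₂(0.13) = 0.3826
−0.21·log₂(0.21) = 0.4728
−0.14·log₂(0.14) = 0.3971
−0.21·log₂(0.21) = 0.4728
Sum ≈ 2.5534 → 2.553 bits.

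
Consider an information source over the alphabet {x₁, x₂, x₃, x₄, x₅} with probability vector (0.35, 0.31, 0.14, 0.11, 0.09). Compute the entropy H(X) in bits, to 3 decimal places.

H = −Σ pᵢ log₂ pᵢ.
−0.35·log₂(0.35) = 0.5301
−0.31·log₂(0.31) = 0.5238
−0.14·log₂(0.14) = 0.3971
−0.11·log₂(0.11) = 0.3503
−0.09·log₂(0.09) = 0.3127
Sum ≈ 2.1139 → 2.114 bits.

2.114 bits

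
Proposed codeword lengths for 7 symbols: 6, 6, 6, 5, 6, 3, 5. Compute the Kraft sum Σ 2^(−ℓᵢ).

0.25

With common denominator 2^6 = 64: Σ 2^(−ℓᵢ) = 1/64 + 1/64 + 1/64 + 2/64 + 1/64 + 8/64 + 2/64 = 16/64 = 0.25.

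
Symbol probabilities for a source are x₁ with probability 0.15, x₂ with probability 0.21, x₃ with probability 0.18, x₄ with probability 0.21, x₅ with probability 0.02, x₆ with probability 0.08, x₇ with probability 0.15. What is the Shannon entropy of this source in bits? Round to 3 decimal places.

2.616 bits

H = −Σ pᵢ log₂ pᵢ.
−0.15·log₂(0.15) = 0.4105
−0.21·log₂(0.21) = 0.4728
−0.18·log₂(0.18) = 0.4453
−0.21·log₂(0.21) = 0.4728
−0.02·log₂(0.02) = 0.1129
−0.08·log₂(0.08) = 0.2915
−0.15·log₂(0.15) = 0.4105
Sum ≈ 2.6164 → 2.616 bits.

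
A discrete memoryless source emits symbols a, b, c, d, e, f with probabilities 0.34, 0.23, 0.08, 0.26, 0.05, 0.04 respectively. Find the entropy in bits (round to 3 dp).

H = −Σ pᵢ log₂ pᵢ.
−0.34·log₂(0.34) = 0.5292
−0.23·log₂(0.23) = 0.4877
−0.08·log₂(0.08) = 0.2915
−0.26·log₂(0.26) = 0.5053
−0.05·log₂(0.05) = 0.2161
−0.04·log₂(0.04) = 0.1858
Sum ≈ 2.2155 → 2.215 bits.

2.215 bits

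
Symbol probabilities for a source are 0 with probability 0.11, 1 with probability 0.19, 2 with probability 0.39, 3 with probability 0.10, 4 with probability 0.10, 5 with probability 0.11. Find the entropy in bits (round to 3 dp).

2.350 bits

H = −Σ pᵢ log₂ pᵢ.
−0.11·log₂(0.11) = 0.3503
−0.19·log₂(0.19) = 0.4552
−0.39·log₂(0.39) = 0.5298
−0.10·log₂(0.10) = 0.3322
−0.10·log₂(0.10) = 0.3322
−0.11·log₂(0.11) = 0.3503
Sum ≈ 2.3500 → 2.350 bits.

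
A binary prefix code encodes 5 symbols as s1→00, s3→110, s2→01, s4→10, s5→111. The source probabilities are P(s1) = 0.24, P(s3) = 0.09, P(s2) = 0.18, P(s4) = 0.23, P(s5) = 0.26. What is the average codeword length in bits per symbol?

2.35 bits/symbol

L̄ = Σ pᵢ·ℓᵢ = 0.24·2 + 0.09·3 + 0.18·2 + 0.23·2 + 0.26·3 = 2.35 bits/symbol.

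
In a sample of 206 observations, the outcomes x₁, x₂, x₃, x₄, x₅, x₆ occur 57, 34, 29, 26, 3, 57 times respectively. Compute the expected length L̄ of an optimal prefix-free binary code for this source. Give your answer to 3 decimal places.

Probabilities are the counts divided by 206.
Repeatedly combine the two least-probable nodes; the expected code length is the sum of the merged weights.
merge 3/206 + 13/103 → 29/206
merge 29/206 + 29/206 → 29/103
merge 17/103 + 57/206 → 91/206
merge 57/206 + 29/103 → 115/206
merge 91/206 + 115/206 → 1
L = 29/206 + 29/103 + 91/206 + 115/206 + 1 = 499/206 ≈ 2.422 bits/symbol.

2.422 bits/symbol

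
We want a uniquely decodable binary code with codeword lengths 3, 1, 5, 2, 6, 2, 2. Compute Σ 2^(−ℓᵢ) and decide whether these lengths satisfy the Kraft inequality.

With common denominator 2^6 = 64: Σ 2^(−ℓᵢ) = 8/64 + 32/64 + 2/64 + 16/64 + 1/64 + 16/64 + 16/64 = 91/64 = 1.421875.
Kraft's inequality requires Σ ≤ 1; here Σ = 1.421875 > 1, so no such prefix code exists.

1.421875; no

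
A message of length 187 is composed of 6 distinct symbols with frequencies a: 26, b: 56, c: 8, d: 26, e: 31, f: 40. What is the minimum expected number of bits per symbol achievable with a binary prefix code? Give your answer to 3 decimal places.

Probabilities are the counts divided by 187.
Repeatedly combine the two least-probable nodes; the expected code length is the sum of the merged weights.
merge 8/187 + 26/187 → 2/11
merge 26/187 + 31/187 → 57/187
merge 2/11 + 40/187 → 74/187
merge 56/187 + 57/187 → 113/187
merge 74/187 + 113/187 → 1
L = 2/11 + 57/187 + 74/187 + 113/187 + 1 = 465/187 ≈ 2.487 bits/symbol.

2.487 bits/symbol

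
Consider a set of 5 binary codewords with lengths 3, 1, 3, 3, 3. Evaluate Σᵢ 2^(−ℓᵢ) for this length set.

With common denominator 2^3 = 8: Σ 2^(−ℓᵢ) = 1/8 + 4/8 + 1/8 + 1/8 + 1/8 = 8/8 = 1.

1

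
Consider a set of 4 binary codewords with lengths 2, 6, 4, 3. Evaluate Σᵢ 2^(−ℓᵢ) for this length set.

0.453125

With common denominator 2^6 = 64: Σ 2^(−ℓᵢ) = 16/64 + 1/64 + 4/64 + 8/64 = 29/64 = 0.453125.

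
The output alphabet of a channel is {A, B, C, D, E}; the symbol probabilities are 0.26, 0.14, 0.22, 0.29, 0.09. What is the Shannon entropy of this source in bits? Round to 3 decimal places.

H = −Σ pᵢ log₂ pᵢ.
−0.26·log₂(0.26) = 0.5053
−0.14·log₂(0.14) = 0.3971
−0.22·log₂(0.22) = 0.4806
−0.29·log₂(0.29) = 0.5179
−0.09·log₂(0.09) = 0.3127
Sum ≈ 2.2135 → 2.214 bits.

2.214 bits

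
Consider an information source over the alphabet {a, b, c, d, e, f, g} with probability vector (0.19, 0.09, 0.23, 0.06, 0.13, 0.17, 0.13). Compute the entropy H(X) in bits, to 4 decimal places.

2.6990 bits

H = −Σ pᵢ log₂ pᵢ.
−0.19·log₂(0.19) = 0.4552
−0.09·log₂(0.09) = 0.3127
−0.23·log₂(0.23) = 0.4877
−0.06·log₂(0.06) = 0.2435
−0.13·log₂(0.13) = 0.3826
−0.17·log₂(0.17) = 0.4346
−0.13·log₂(0.13) = 0.3826
Sum ≈ 2.6990 → 2.6990 bits.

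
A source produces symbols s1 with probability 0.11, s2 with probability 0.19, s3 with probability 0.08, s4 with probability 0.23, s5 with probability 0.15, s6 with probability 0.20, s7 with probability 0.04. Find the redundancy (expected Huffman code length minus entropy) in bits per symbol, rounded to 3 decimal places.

0.045 bits

Entropy H = −Σ p log₂ p ≈ 2.6454 bits.
Huffman merges: 1/25+2/25→3/25; 11/100+3/25→23/100; 3/20+19/100→17/50; 1/5+23/100→43/100; 23/100+17/50→57/100; 43/100+57/100→1. L = 269/100 ≈ 2.6900.
L − H = 2.6900 − 2.6454 = 0.045 bits.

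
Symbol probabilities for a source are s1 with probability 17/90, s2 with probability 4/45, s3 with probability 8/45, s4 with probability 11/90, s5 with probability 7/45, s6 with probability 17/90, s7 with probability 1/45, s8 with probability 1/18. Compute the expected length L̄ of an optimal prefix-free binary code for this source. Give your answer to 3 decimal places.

Repeatedly combine the two least-probable nodes; the expected code length is the sum of the merged weights.
merge 1/45 + 1/18 → 7/90
merge 7/90 + 4/45 → 1/6
merge 11/90 + 7/45 → 5/18
merge 1/6 + 8/45 → 31/90
merge 17/90 + 17/90 → 17/45
merge 5/18 + 31/90 → 28/45
merge 17/45 + 28/45 → 1
L = 7/90 + 1/6 + 5/18 + 31/90 + 17/45 + 28/45 + 1 = 43/15 ≈ 2.867 bits/symbol.

2.867 bits/symbol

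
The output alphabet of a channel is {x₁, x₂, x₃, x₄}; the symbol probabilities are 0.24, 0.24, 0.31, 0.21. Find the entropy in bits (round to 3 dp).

H = −Σ pᵢ log₂ pᵢ.
−0.24·log₂(0.24) = 0.4941
−0.24·log₂(0.24) = 0.4941
−0.31·log₂(0.31) = 0.5238
−0.21·log₂(0.21) = 0.4728
Sum ≈ 1.9849 → 1.985 bits.

1.985 bits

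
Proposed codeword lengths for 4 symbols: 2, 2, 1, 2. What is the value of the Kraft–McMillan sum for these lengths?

With common denominator 2^2 = 4: Σ 2^(−ℓᵢ) = 1/4 + 1/4 + 2/4 + 1/4 = 5/4 = 1.25.

1.25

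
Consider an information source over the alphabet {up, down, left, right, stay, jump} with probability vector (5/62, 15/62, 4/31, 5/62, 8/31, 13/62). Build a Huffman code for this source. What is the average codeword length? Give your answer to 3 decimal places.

2.452 bits/symbol

Repeatedly combine the two least-probable nodes; the expected code length is the sum of the merged weights.
merge 5/62 + 5/62 → 5/31
merge 4/31 + 5/31 → 9/31
merge 13/62 + 15/62 → 14/31
merge 8/31 + 9/31 → 17/31
merge 14/31 + 17/31 → 1
L = 5/31 + 9/31 + 14/31 + 17/31 + 1 = 76/31 ≈ 2.452 bits/symbol.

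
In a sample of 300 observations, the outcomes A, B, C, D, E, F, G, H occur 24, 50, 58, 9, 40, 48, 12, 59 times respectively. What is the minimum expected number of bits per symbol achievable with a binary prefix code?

Probabilities are the counts divided by 300.
Repeatedly combine the two least-probable nodes; the expected code length is the sum of the merged weights.
merge 3/100 + 1/25 → 7/100
merge 7/100 + 2/25 → 3/20
merge 2/15 + 3/20 → 17/60
merge 4/25 + 1/6 → 49/150
merge 29/150 + 59/300 → 39/100
merge 17/60 + 49/150 → 61/100
merge 39/100 + 61/100 → 1
L = 7/100 + 3/20 + 17/60 + 49/150 + 39/100 + 61/100 + 1 = 283/100 = 2.83 bits/symbol.

2.83 bits/symbol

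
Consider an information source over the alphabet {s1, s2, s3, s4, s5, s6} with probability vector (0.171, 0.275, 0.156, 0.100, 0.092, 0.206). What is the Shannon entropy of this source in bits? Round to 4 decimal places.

2.4844 bits

H = −Σ pᵢ log₂ pᵢ.
−0.171·log₂(0.171) = 0.4357
−0.275·log₂(0.275) = 0.5122
−0.156·log₂(0.156) = 0.4181
−0.100·log₂(0.100) = 0.3322
−0.092·log₂(0.092) = 0.3167
−0.206·log₂(0.206) = 0.4695
Sum ≈ 2.4844 → 2.4844 bits.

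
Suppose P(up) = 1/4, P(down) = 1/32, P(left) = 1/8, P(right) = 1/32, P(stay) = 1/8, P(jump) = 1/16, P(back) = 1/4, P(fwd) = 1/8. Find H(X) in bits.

Each probability is a power of 1/2, so log₂(1/p) is an integer.
H = Σ p·log₂(1/p) = 1/4·2 + 1/32·5 + 1/8·3 + 1/32·5 + 1/8·3 + 1/16·4 + 1/4·2 + 1/8·3 = 2.6875 bits.

2.6875 bits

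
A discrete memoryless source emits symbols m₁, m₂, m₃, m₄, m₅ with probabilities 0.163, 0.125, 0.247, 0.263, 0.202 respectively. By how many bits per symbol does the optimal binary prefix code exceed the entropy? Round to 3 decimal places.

0.015 bits

Entropy H = −Σ p log₂ p ≈ 2.2728 bits.
Huffman merges: 1/8+163/1000→36/125; 101/500+247/1000→449/1000; 263/1000+36/125→551/1000; 449/1000+551/1000→1. L = 286/125 ≈ 2.2880.
L − H = 2.2880 − 2.2728 = 0.015 bits.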